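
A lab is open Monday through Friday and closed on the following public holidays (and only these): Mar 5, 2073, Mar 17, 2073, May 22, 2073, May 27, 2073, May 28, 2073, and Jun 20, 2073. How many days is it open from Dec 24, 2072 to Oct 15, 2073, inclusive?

Dec 24, 2072 is a Saturday.
From Dec 24, 2072 to Oct 15, 2073 is 296 days inclusive.
296 = 7 × 42 + 2, so there are 42 full weeks plus 2 extra days.
Each full week contributes 5 weekdays (Mon–Fri): 42 × 5 = 210.
The 2 extra days are Sat, Sun — none qualify.
Total: 210 + 0 = 210.
Holidays: Mar 5, 2073 (Sun); Mar 17, 2073 (Fri); May 22, 2073 (Mon); May 27, 2073 (Sat); May 28, 2073 (Sun); Jun 20, 2073 (Tue).
3 of the 6 holidays fall on weekdays; the rest are weekends and were already excluded.
Business days: 210 − 3 = 207.

207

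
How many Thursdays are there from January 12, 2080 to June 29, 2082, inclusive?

January 12, 2080 is a Friday.
From January 12, 2080 to June 29, 2082 is 900 days inclusive.
900 = 7 × 128 + 4, so there are 128 full weeks plus 4 extra days.
Each full week contributes one Thursday: 128 so far.
The 4 extra days are Fri, Sat, Sun, Mon — none qualify.
Total: 128 + 0 = 128.

128 Thursdays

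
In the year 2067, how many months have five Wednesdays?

A month has five Wednesdays exactly when Wednesday falls within its first (length − 28) days.
Jan: 31 days, starts Sat → 5 of Sat, Sun, Mon
Feb: 28 days, starts Tue → 5 of (none)
Mar: 31 days, starts Tue → 5 of Tue, Wed, Thu ✓
Apr: 30 days, starts Fri → 5 of Fri, Sat
May: 31 days, starts Sun → 5 of Sun, Mon, Tue
Jun: 30 days, starts Wed → 5 of Wed, Thu ✓
Jul: 31 days, starts Fri → 5 of Fri, Sat, Sun
Aug: 31 days, starts Mon → 5 of Mon, Tue, Wed ✓
Sep: 30 days, starts Thu → 5 of Thu, Fri
Oct: 31 days, starts Sat → 5 of Sat, Sun, Mon
Nov: 30 days, starts Tue → 5 of Tue, Wed ✓
Dec: 31 days, starts Thu → 5 of Thu, Fri, Sat
Months with five Wednesdays: Mar, Jun, Aug, Nov.

4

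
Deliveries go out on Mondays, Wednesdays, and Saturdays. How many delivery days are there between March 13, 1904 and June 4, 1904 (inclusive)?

36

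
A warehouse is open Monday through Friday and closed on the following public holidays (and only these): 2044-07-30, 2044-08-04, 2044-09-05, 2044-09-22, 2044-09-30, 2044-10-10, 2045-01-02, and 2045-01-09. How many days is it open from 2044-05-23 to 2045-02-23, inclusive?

192 business days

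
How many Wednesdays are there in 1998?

52

January 1, 1998 is a Thursday.
From January 1, 1998 to December 31, 1998 is 365 days inclusive.
365 = 7 × 52 + 1, so there are 52 full weeks plus 1 extra day.
Each full week contributes one Wednesday: 52 so far.
The 1 extra day is Thu — none qualify.
Total: 52 + 0 = 52.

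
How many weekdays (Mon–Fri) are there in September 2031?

22

Sep 1, 2031 is a Monday.
That's 30 days from start to end, counting both.
30 = 7 × 4 + 2, so there are 4 full weeks plus 2 extra days.
Each full week contributes 5 weekdays (Mon–Fri): 4 × 5 = 20.
The 2 extra days are Monday, Tuesday — 2 of them qualify.
Total: 20 + 2 = 22.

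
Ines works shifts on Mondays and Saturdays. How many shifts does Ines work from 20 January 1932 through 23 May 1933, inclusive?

20 January 1932 is a Wednesday.
The range spans 490 days (inclusive of both endpoints).
490 = 7 × 70, so the span is exactly 70 full weeks.
Each full week contributes 2 days from the set (Mon, Sat): 70 × 2 = 140.

140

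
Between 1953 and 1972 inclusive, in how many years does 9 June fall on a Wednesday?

3

Day of week of June 9 in each year:
1953: Tue, 1954: Wed ✓, 1955: Thu, 1956: Sat, 1957: Sun, 1958: Mon, 1959: Tue, 1960: Thu, 1961: Fri, 1962: Sat, 1963: Sun, 1964: Tue, 1965: Wed ✓, 1966: Thu, 1967: Fri, 1968: Sun, 1969: Mon, 1970: Tue, 1971: Wed ✓, 1972: Fri
Wednesdays: 1954, 1965, 1971.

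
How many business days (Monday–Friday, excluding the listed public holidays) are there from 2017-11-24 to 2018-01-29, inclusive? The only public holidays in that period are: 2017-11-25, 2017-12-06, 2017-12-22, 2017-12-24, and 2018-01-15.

2017-11-24 is a Friday.
That's 67 days from start to end, counting both.
67 = 7 × 9 + 4, so there are 9 full weeks plus 4 extra days.
Each full week contributes 5 weekdays (Mon–Fri): 9 × 5 = 45.
The 4 extra days are Fri, Sat, Sun, Mon — 2 of them qualify.
Total: 45 + 2 = 47.
Holidays: 2017-11-25 (Sat); 2017-12-06 (Wed); 2017-12-22 (Fri); 2017-12-24 (Sun); 2018-01-15 (Mon).
3 of the 5 holidays fall on weekdays; the rest are weekends and were already excluded.
Business days: 47 − 3 = 44.

44 business days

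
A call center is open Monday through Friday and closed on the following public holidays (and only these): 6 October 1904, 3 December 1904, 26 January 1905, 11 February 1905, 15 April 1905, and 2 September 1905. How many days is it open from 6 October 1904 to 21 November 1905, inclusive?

292

6 October 1904 is a Thursday.
That's 412 days from start to end, counting both.
412 = 7 × 58 + 6, so there are 58 full weeks plus 6 extra days.
Each full week contributes 5 weekdays (Mon–Fri): 58 × 5 = 290.
The 6 extra days are Thu, Fri, Sat, Sun, Mon, Tue — 4 of them qualify.
Total: 290 + 4 = 294.
Holidays: 6 October 1904 (Thu); 3 December 1904 (Sat); 26 January 1905 (Thu); 11 February 1905 (Sat); 15 April 1905 (Sat); 2 September 1905 (Sat).
2 of the 6 holidays fall on weekdays; the rest are weekends and were already excluded.
Business days: 294 − 2 = 292.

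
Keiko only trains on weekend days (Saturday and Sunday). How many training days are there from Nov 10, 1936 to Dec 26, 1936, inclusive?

13

Nov 10, 1936 is a Tuesday.
That's 47 days from start to end, counting both.
47 = 7 × 6 + 5, so there are 6 full weeks plus 5 extra days.
Each full week contributes 2 weekend days (Sat, Sun): 6 × 2 = 12.
The 5 extra days are Tue, Wed, Thu, Fri, Sat — 1 of them qualifies.
Total: 12 + 1 = 13.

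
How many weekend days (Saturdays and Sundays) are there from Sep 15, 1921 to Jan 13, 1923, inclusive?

Sep 15, 1921 is a Thursday.
That's 486 days from start to end, counting both.
486 = 7 × 69 + 3, so there are 69 full weeks plus 3 extra days.
Each full week contributes 2 weekend days (Sat, Sun): 69 × 2 = 138.
The 3 extra days are Thursday, Friday, Saturday — 1 of them qualifies.
Total: 138 + 1 = 139.

139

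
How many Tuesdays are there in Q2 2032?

Apr 1, 2032 is a Thursday.
The range spans 91 days (inclusive of both endpoints).
91 = 7 × 13, so the span is exactly 13 full weeks.
Each full week contributes one Tuesday: 13 so far.
Total: 13.

13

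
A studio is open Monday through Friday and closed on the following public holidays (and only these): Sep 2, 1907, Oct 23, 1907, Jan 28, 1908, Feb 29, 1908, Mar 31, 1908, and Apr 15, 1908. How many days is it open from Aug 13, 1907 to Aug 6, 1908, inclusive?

253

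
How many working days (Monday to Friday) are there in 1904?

1904-01-01 is a Friday.
That's 366 days from start to end, counting both.
366 = 7 × 52 + 2, so there are 52 full weeks plus 2 extra days.
Each full week contributes 5 weekdays (Mon–Fri): 52 × 5 = 260.
The 2 extra days are Fri, Sat — 1 of them qualifies.
Total: 260 + 1 = 261.

261 weekdays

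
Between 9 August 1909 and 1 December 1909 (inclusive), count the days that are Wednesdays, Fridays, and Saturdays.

9 August 1909 is a Monday.
The range spans 115 days (inclusive of both endpoints).
115 = 7 × 16 + 3, so there are 16 full weeks plus 3 extra days.
Each full week contributes 3 days from the set (Wed, Fri, Sat): 16 × 3 = 48.
The 3 extra days are Mon, Tue, Wed — 1 of them qualifies.
Total: 48 + 1 = 49.

49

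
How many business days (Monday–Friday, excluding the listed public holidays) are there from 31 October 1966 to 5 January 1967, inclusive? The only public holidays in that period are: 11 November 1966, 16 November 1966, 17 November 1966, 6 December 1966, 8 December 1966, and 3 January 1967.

43 business days

31 October 1966 is a Monday.
That's 67 days from start to end, counting both.
67 = 7 × 9 + 4, so there are 9 full weeks plus 4 extra days.
Each full week contributes 5 weekdays (Mon–Fri): 9 × 5 = 45.
The 4 extra days are Monday, Tuesday, Wednesday, Thursday — 4 of them qualify.
Total: 45 + 4 = 49.
Holidays: 11 November 1966 (Fri); 16 November 1966 (Wed); 17 November 1966 (Thu); 6 December 1966 (Tue); 8 December 1966 (Thu); 3 January 1967 (Tue).
All 6 holidays fall on weekdays, so subtract 6.
Business days: 49 − 6 = 43.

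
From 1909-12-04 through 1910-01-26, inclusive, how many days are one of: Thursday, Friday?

1909-12-04 is a Saturday.
That's 54 days from start to end, counting both.
54 = 7 × 7 + 5, so there are 7 full weeks plus 5 extra days.
Each full week contributes 2 days from the set (Thu, Fri): 7 × 2 = 14.
The 5 extra days are Sat, Sun, Mon, Tue, Wed — none qualify.
Total: 14 + 0 = 14.

14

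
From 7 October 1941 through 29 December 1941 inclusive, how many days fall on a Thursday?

12

7 October 1941 is a Tuesday.
From 7 October 1941 to 29 December 1941 is 84 days inclusive.
84 = 7 × 12, so the span is exactly 12 full weeks.
Each full week contributes one Thursday: 12 so far.
Total: 12.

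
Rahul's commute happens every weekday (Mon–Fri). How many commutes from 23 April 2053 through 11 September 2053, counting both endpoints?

23 April 2053 is a Wednesday.
That's 142 days from start to end, counting both.
142 = 7 × 20 + 2, so there are 20 full weeks plus 2 extra days.
Each full week contributes 5 weekdays (Mon–Fri): 20 × 5 = 100.
The 2 extra days are Wed, Thu — 2 of them qualify.
Total: 100 + 2 = 102.

102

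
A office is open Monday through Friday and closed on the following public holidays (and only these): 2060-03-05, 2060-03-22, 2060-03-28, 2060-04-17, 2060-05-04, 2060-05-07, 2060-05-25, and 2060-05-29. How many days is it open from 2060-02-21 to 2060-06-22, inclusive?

2060-02-21 is a Saturday.
The range spans 123 days (inclusive of both endpoints).
123 = 7 × 17 + 4, so there are 17 full weeks plus 4 extra days.
Each full week contributes 5 weekdays (Mon–Fri): 17 × 5 = 85.
The 4 extra days are Saturday, Sunday, Monday, Tuesday — 2 of them qualify.
Total: 85 + 2 = 87.
Holidays: 2060-03-05 (Fri); 2060-03-22 (Mon); 2060-03-28 (Sun); 2060-04-17 (Sat); 2060-05-04 (Tue); 2060-05-07 (Fri); 2060-05-25 (Tue); 2060-05-29 (Sat).
5 of the 8 holidays fall on weekdays; the rest are weekends and were already excluded.
Business days: 87 − 5 = 82.

82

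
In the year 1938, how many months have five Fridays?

4

A month has five Fridays exactly when Friday falls within its first (length − 28) days.
Jan: 31 days, starts Sat → 5 of Sat, Sun, Mon
Feb: 28 days, starts Tue → 5 of (none)
Mar: 31 days, starts Tue → 5 of Tue, Wed, Thu
Apr: 30 days, starts Fri → 5 of Fri, Sat ✓
May: 31 days, starts Sun → 5 of Sun, Mon, Tue
Jun: 30 days, starts Wed → 5 of Wed, Thu
Jul: 31 days, starts Fri → 5 of Fri, Sat, Sun ✓
Aug: 31 days, starts Mon → 5 of Mon, Tue, Wed
Sep: 30 days, starts Thu → 5 of Thu, Fri ✓
Oct: 31 days, starts Sat → 5 of Sat, Sun, Mon
Nov: 30 days, starts Tue → 5 of Tue, Wed
Dec: 31 days, starts Thu → 5 of Thu, Fri, Sat ✓
Months with five Fridays: Apr, Jul, Sep, Dec.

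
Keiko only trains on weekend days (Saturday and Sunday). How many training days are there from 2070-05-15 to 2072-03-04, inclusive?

2070-05-15 is a Thursday.
The range spans 660 days (inclusive of both endpoints).
660 = 7 × 94 + 2, so there are 94 full weeks plus 2 extra days.
Each full week contributes 2 weekend days (Sat, Sun): 94 × 2 = 188.
The 2 extra days are Thu, Fri — none qualify.
Total: 188 + 0 = 188.

188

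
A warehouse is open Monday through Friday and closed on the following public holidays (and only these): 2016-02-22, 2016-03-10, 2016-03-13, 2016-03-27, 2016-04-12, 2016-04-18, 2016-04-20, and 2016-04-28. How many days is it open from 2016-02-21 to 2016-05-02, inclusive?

2016-02-21 is a Sunday.
From 2016-02-21 to 2016-05-02 is 72 days inclusive.
72 = 7 × 10 + 2, so there are 10 full weeks plus 2 extra days.
Each full week contributes 5 weekdays (Mon–Fri): 10 × 5 = 50.
The 2 extra days are Sunday, Monday — 1 of them qualifies.
Total: 50 + 1 = 51.
Holidays: 2016-02-22 (Mon); 2016-03-10 (Thu); 2016-03-13 (Sun); 2016-03-27 (Sun); 2016-04-12 (Tue); 2016-04-18 (Mon); 2016-04-20 (Wed); 2016-04-28 (Thu).
6 of the 8 holidays fall on weekdays; the rest are weekends and were already excluded.
Business days: 51 − 6 = 45.

45 business days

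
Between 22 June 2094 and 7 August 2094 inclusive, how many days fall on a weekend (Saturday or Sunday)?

13

22 June 2094 is a Tuesday.
From 22 June 2094 to 7 August 2094 is 47 days inclusive.
47 = 7 × 6 + 5, so there are 6 full weeks plus 5 extra days.
Each full week contributes 2 weekend days (Sat, Sun): 6 × 2 = 12.
The 5 extra days are Tuesday, Wednesday, Thursday, Friday, Saturday — 1 of them qualifies.
Total: 12 + 1 = 13.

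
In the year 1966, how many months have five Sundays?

A month has five Sundays exactly when Sunday falls within its first (length − 28) days.
Jan: 31 days, starts Sat → 5 of Sat, Sun, Mon ✓
Feb: 28 days, starts Tue → 5 of (none)
Mar: 31 days, starts Tue → 5 of Tue, Wed, Thu
Apr: 30 days, starts Fri → 5 of Fri, Sat
May: 31 days, starts Sun → 5 of Sun, Mon, Tue ✓
Jun: 30 days, starts Wed → 5 of Wed, Thu
Jul: 31 days, starts Fri → 5 of Fri, Sat, Sun ✓
Aug: 31 days, starts Mon → 5 of Mon, Tue, Wed
Sep: 30 days, starts Thu → 5 of Thu, Fri
Oct: 31 days, starts Sat → 5 of Sat, Sun, Mon ✓
Nov: 30 days, starts Tue → 5 of Tue, Wed
Dec: 31 days, starts Thu → 5 of Thu, Fri, Sat
Months with five Sundays: Jan, May, Jul, Oct.

4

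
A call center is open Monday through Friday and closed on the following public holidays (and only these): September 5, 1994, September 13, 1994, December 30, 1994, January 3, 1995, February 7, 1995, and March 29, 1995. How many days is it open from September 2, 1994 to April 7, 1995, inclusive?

150 business days

September 2, 1994 is a Friday.
That's 218 days from start to end, counting both.
218 = 7 × 31 + 1, so there are 31 full weeks plus 1 extra day.
Each full week contributes 5 weekdays (Mon–Fri): 31 × 5 = 155.
The 1 extra day is Fri — 1 of them qualifies.
Total: 155 + 1 = 156.
Holidays: September 5, 1994 (Mon); September 13, 1994 (Tue); December 30, 1994 (Fri); January 3, 1995 (Tue); February 7, 1995 (Tue); March 29, 1995 (Wed).
All 6 holidays fall on weekdays, so subtract 6.
Business days: 156 − 6 = 150.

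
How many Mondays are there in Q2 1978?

13

1 April 1978 is a Saturday.
From 1 April 1978 to 30 June 1978 is 91 days inclusive.
91 = 7 × 13, so the span is exactly 13 full weeks.
Each full week contributes one Monday: 13 so far.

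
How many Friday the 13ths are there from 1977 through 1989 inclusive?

23

Friday-the-13ths by year:
1977: May
1978: Jan, Oct
1979: Apr, Jul
1980: Jun
1981: Feb, Mar, Nov
1982: Aug
1983: May
1984: Jan, Apr, Jul
1985: Sep, Dec
1986: Jun
1987: Feb, Mar, Nov
1988: May
1989: Jan, Oct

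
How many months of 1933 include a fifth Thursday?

A month has five Thursdays exactly when Thursday falls within its first (length − 28) days.
Jan: 31 days, starts Sun → 5 of Sun, Mon, Tue
Feb: 28 days, starts Wed → 5 of (none)
Mar: 31 days, starts Wed → 5 of Wed, Thu, Fri ✓
Apr: 30 days, starts Sat → 5 of Sat, Sun
May: 31 days, starts Mon → 5 of Mon, Tue, Wed
Jun: 30 days, starts Thu → 5 of Thu, Fri ✓
Jul: 31 days, starts Sat → 5 of Sat, Sun, Mon
Aug: 31 days, starts Tue → 5 of Tue, Wed, Thu ✓
Sep: 30 days, starts Fri → 5 of Fri, Sat
Oct: 31 days, starts Sun → 5 of Sun, Mon, Tue
Nov: 30 days, starts Wed → 5 of Wed, Thu ✓
Dec: 31 days, starts Fri → 5 of Fri, Sat, Sun
Months with five Thursdays: Mar, Jun, Aug, Nov.

4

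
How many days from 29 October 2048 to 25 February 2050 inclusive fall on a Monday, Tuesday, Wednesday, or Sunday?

29 October 2048 is a Thursday.
The range spans 485 days (inclusive of both endpoints).
485 = 7 × 69 + 2, so there are 69 full weeks plus 2 extra days.
Each full week contributes 4 days from the set (Mon, Tue, Wed, Sun): 69 × 4 = 276.
The 2 extra days are Thu, Fri — none qualify.
Total: 276 + 0 = 276.

276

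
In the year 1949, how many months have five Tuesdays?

4

A month has five Tuesdays exactly when Tuesday falls within its first (length − 28) days.
Jan: 31 days, starts Sat → 5 of Sat, Sun, Mon
Feb: 28 days, starts Tue → 5 of (none)
Mar: 31 days, starts Tue → 5 of Tue, Wed, Thu ✓
Apr: 30 days, starts Fri → 5 of Fri, Sat
May: 31 days, starts Sun → 5 of Sun, Mon, Tue ✓
Jun: 30 days, starts Wed → 5 of Wed, Thu
Jul: 31 days, starts Fri → 5 of Fri, Sat, Sun
Aug: 31 days, starts Mon → 5 of Mon, Tue, Wed ✓
Sep: 30 days, starts Thu → 5 of Thu, Fri
Oct: 31 days, starts Sat → 5 of Sat, Sun, Mon
Nov: 30 days, starts Tue → 5 of Tue, Wed ✓
Dec: 31 days, starts Thu → 5 of Thu, Fri, Sat
Months with five Tuesdays: Mar, May, Aug, Nov.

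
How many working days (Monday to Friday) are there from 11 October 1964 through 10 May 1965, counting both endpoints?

151 weekdays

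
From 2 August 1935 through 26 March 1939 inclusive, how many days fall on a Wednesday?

2 August 1935 is a Friday.
The range spans 1333 days (inclusive of both endpoints).
1333 = 7 × 190 + 3, so there are 190 full weeks plus 3 extra days.
Each full week contributes one Wednesday: 190 so far.
The 3 extra days are Fri, Sat, Sun — none qualify.
Total: 190 + 0 = 190.

190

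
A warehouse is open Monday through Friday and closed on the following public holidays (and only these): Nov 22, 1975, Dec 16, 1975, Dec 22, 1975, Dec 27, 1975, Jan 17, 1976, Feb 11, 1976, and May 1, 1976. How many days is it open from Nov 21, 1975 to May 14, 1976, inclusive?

Nov 21, 1975 is a Friday.
From Nov 21, 1975 to May 14, 1976 is 176 days inclusive.
176 = 7 × 25 + 1, so there are 25 full weeks plus 1 extra day.
Each full week contributes 5 weekdays (Mon–Fri): 25 × 5 = 125.
The 1 extra day is Friday — 1 of them qualifies.
Total: 125 + 1 = 126.
Holidays: Nov 22, 1975 (Sat); Dec 16, 1975 (Tue); Dec 22, 1975 (Mon); Dec 27, 1975 (Sat); Jan 17, 1976 (Sat); Feb 11, 1976 (Wed); May 1, 1976 (Sat).
3 of the 7 holidays fall on weekdays; the rest are weekends and were already excluded.
Business days: 126 − 3 = 123.

123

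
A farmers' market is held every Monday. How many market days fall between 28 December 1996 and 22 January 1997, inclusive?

28 December 1996 is a Saturday.
The range spans 26 days (inclusive of both endpoints).
26 = 7 × 3 + 5, so there are 3 full weeks plus 5 extra days.
Each full week contributes one Monday: 3 so far.
The 5 extra days are Sat, Sun, Mon, Tue, Wed — 1 of them qualifies.
Total: 3 + 1 = 4.

4 Mondays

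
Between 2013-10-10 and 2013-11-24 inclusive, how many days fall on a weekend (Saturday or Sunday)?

2013-10-10 is a Thursday.
That's 46 days from start to end, counting both.
46 = 7 × 6 + 4, so there are 6 full weeks plus 4 extra days.
Each full week contributes 2 weekend days (Sat, Sun): 6 × 2 = 12.
The 4 extra days are Thu, Fri, Sat, Sun — 2 of them qualify.
Total: 12 + 2 = 14.

14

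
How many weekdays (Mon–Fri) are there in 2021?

261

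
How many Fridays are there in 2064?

1 January 2064 is a Tuesday.
From 1 January 2064 to 31 December 2064 is 366 days inclusive.
366 = 7 × 52 + 2, so there are 52 full weeks plus 2 extra days.
Each full week contributes one Friday: 52 so far.
The 2 extra days are Tue, Wed — none qualify.
Total: 52 + 0 = 52.

52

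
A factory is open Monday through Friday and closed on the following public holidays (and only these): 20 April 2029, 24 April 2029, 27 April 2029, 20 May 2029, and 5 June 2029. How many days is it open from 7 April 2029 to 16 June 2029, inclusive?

46

7 April 2029 is a Saturday.
From 7 April 2029 to 16 June 2029 is 71 days inclusive.
71 = 7 × 10 + 1, so there are 10 full weeks plus 1 extra day.
Each full week contributes 5 weekdays (Mon–Fri): 10 × 5 = 50.
The 1 extra day is Sat — none qualify.
Total: 50 + 0 = 50.
Holidays: 20 April 2029 (Fri); 24 April 2029 (Tue); 27 April 2029 (Fri); 20 May 2029 (Sun); 5 June 2029 (Tue).
4 of the 5 holidays fall on weekdays; the rest are weekends and were already excluded.
Business days: 50 − 4 = 46.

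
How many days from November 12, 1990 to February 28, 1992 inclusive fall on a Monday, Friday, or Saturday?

203

November 12, 1990 is a Monday.
The range spans 474 days (inclusive of both endpoints).
474 = 7 × 67 + 5, so there are 67 full weeks plus 5 extra days.
Each full week contributes 3 days from the set (Mon, Fri, Sat): 67 × 3 = 201.
The 5 extra days are Monday, Tuesday, Wednesday, Thursday, Friday — 2 of them qualify.
Total: 201 + 2 = 203.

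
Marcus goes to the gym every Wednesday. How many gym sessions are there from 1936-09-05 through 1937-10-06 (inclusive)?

1936-09-05 is a Saturday.
The range spans 397 days (inclusive of both endpoints).
397 = 7 × 56 + 5, so there are 56 full weeks plus 5 extra days.
Each full week contributes one Wednesday: 56 so far.
The 5 extra days are Sat, Sun, Mon, Tue, Wed — 1 of them qualifies.
Total: 56 + 1 = 57.

57 Wednesdays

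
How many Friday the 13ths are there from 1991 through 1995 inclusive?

Friday-the-13ths by year:
1991: Sep, Dec
1992: Mar, Nov
1993: Aug
1994: May
1995: Jan, Oct

8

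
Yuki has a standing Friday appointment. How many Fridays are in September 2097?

Sep 1, 2097 is a Sunday.
That's 30 days from start to end, counting both.
30 = 7 × 4 + 2, so there are 4 full weeks plus 2 extra days.
Each full week contributes one Friday: 4 so far.
The 2 extra days are Sunday, Monday — none qualify.
Total: 4 + 0 = 4.

4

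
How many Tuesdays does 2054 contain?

52

January 1, 2054 is a Thursday.
That's 365 days from start to end, counting both.
365 = 7 × 52 + 1, so there are 52 full weeks plus 1 extra day.
Each full week contributes one Tuesday: 52 so far.
The 1 extra day is Thursday — none qualify.
Total: 52 + 0 = 52.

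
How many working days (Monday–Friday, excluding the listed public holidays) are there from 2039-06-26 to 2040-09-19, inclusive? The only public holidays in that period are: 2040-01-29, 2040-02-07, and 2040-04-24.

321 working days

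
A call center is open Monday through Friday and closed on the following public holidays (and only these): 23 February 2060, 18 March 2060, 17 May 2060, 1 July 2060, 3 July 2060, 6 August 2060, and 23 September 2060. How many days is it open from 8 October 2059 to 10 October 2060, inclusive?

257

8 October 2059 is a Wednesday.
From 8 October 2059 to 10 October 2060 is 369 days inclusive.
369 = 7 × 52 + 5, so there are 52 full weeks plus 5 extra days.
Each full week contributes 5 weekdays (Mon–Fri): 52 × 5 = 260.
The 5 extra days are Wednesday, Thursday, Friday, Saturday, Sunday — 3 of them qualify.
Total: 260 + 3 = 263.
Holidays: 23 February 2060 (Mon); 18 March 2060 (Thu); 17 May 2060 (Mon); 1 July 2060 (Thu); 3 July 2060 (Sat); 6 August 2060 (Fri); 23 September 2060 (Thu).
6 of the 7 holidays fall on weekdays; the rest are weekends and were already excluded.
Business days: 263 − 6 = 257.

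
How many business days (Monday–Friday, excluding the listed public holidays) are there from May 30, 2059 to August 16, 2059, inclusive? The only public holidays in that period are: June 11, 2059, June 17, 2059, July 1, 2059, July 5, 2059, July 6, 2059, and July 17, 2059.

May 30, 2059 is a Friday.
The range spans 79 days (inclusive of both endpoints).
79 = 7 × 11 + 2, so there are 11 full weeks plus 2 extra days.
Each full week contributes 5 weekdays (Mon–Fri): 11 × 5 = 55.
The 2 extra days are Fri, Sat — 1 of them qualifies.
Total: 55 + 1 = 56.
Holidays: June 11, 2059 (Wed); June 17, 2059 (Tue); July 1, 2059 (Tue); July 5, 2059 (Sat); July 6, 2059 (Sun); July 17, 2059 (Thu).
4 of the 6 holidays fall on weekdays; the rest are weekends and were already excluded.
Business days: 56 − 4 = 52.

52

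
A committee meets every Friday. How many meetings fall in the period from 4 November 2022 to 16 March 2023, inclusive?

19 Fridays

4 November 2022 is a Friday.
The range spans 133 days (inclusive of both endpoints).
133 = 7 × 19, so the span is exactly 19 full weeks.
Each full week contributes one Friday: 19 so far.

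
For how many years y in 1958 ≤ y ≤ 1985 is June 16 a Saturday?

Day of week of June 16 in each year:
1958: Mon, 1959: Tue, 1960: Thu, 1961: Fri, 1962: Sat ✓, 1963: Sun, 1964: Tue, 1965: Wed, 1966: Thu, 1967: Fri, 1968: Sun, 1969: Mon, 1970: Tue, 1971: Wed, 1972: Fri, 1973: Sat ✓, 1974: Sun, 1975: Mon, 1976: Wed, 1977: Thu, 1978: Fri, 1979: Sat ✓, 1980: Mon, 1981: Tue, 1982: Wed, 1983: Thu, 1984: Sat ✓, 1985: Sun
Saturdays: 1962, 1973, 1979, 1984.

4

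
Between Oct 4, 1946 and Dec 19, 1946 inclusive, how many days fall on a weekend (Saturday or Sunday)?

22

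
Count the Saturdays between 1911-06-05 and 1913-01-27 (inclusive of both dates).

86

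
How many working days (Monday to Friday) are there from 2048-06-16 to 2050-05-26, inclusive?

508 weekdays

2048-06-16 is a Tuesday.
That's 710 days from start to end, counting both.
710 = 7 × 101 + 3, so there are 101 full weeks plus 3 extra days.
Each full week contributes 5 weekdays (Mon–Fri): 101 × 5 = 505.
The 3 extra days are Tue, Wed, Thu — 3 of them qualify.
Total: 505 + 3 = 508.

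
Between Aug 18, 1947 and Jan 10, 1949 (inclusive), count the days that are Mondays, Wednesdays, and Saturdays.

220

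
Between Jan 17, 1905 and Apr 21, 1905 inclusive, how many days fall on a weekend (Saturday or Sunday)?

Jan 17, 1905 is a Tuesday.
The range spans 95 days (inclusive of both endpoints).
95 = 7 × 13 + 4, so there are 13 full weeks plus 4 extra days.
Each full week contributes 2 weekend days (Sat, Sun): 13 × 2 = 26.
The 4 extra days are Tuesday, Wednesday, Thursday, Friday — none qualify.
Total: 26 + 0 = 26.

26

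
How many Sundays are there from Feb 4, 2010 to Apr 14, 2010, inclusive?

Feb 4, 2010 is a Thursday.
The range spans 70 days (inclusive of both endpoints).
70 = 7 × 10, so the span is exactly 10 full weeks.
Each full week contributes one Sunday: 10 so far.
Total: 10.

10 Sundays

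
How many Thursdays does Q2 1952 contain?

1952-04-01 is a Tuesday.
The range spans 91 days (inclusive of both endpoints).
91 = 7 × 13, so the span is exactly 13 full weeks.
Each full week contributes one Thursday: 13 so far.

13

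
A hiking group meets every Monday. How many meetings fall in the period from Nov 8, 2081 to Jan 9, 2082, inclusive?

9

Nov 8, 2081 is a Saturday.
That's 63 days from start to end, counting both.
63 = 7 × 9, so the span is exactly 9 full weeks.
Each full week contributes one Monday: 9 so far.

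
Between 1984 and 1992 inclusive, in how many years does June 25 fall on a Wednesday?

Day of week of June 25 in each year:
1984: Mon, 1985: Tue, 1986: Wed ✓, 1987: Thu, 1988: Sat, 1989: Sun, 1990: Mon, 1991: Tue, 1992: Thu
Wednesdays: 1986.

1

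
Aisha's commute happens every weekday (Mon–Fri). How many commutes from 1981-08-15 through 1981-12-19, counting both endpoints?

1981-08-15 is a Saturday.
That's 127 days from start to end, counting both.
127 = 7 × 18 + 1, so there are 18 full weeks plus 1 extra day.
Each full week contributes 5 weekdays (Mon–Fri): 18 × 5 = 90.
The 1 extra day is Saturday — none qualify.
Total: 90 + 0 = 90.

90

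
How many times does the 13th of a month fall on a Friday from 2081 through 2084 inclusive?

6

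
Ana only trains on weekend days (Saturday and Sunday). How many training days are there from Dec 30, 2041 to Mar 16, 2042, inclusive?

22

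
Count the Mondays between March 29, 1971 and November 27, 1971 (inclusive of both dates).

March 29, 1971 is a Monday.
The range spans 244 days (inclusive of both endpoints).
244 = 7 × 34 + 6, so there are 34 full weeks plus 6 extra days.
Each full week contributes one Monday: 34 so far.
The 6 extra days are Monday, Tuesday, Wednesday, Thursday, Friday, Saturday — 1 of them qualifies.
Total: 34 + 1 = 35.

35 Mondays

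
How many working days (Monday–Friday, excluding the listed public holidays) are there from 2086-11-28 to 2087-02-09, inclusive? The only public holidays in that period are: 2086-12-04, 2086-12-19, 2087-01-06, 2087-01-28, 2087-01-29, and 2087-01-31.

2086-11-28 is a Thursday.
The range spans 74 days (inclusive of both endpoints).
74 = 7 × 10 + 4, so there are 10 full weeks plus 4 extra days.
Each full week contributes 5 weekdays (Mon–Fri): 10 × 5 = 50.
The 4 extra days are Thursday, Friday, Saturday, Sunday — 2 of them qualify.
Total: 50 + 2 = 52.
Holidays: 2086-12-04 (Wed); 2086-12-19 (Thu); 2087-01-06 (Mon); 2087-01-28 (Tue); 2087-01-29 (Wed); 2087-01-31 (Fri).
All 6 holidays fall on weekdays, so subtract 6.
Business days: 52 − 6 = 46.

46 working days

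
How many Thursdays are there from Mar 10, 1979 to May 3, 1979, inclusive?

8

Mar 10, 1979 is a Saturday.
From Mar 10, 1979 to May 3, 1979 is 55 days inclusive.
55 = 7 × 7 + 6, so there are 7 full weeks plus 6 extra days.
Each full week contributes one Thursday: 7 so far.
The 6 extra days are Saturday, Sunday, Monday, Tuesday, Wednesday, Thursday — 1 of them qualifies.
Total: 7 + 1 = 8.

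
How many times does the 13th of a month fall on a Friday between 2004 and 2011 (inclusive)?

Friday-the-13ths by year:
2004: Feb, Aug
2005: May
2006: Jan, Oct
2007: Apr, Jul
2008: Jun
2009: Feb, Mar, Nov
2010: Aug
2011: May

13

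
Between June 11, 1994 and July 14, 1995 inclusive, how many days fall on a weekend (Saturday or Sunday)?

114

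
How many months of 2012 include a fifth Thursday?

4

A month has five Thursdays exactly when Thursday falls within its first (length − 28) days.
Jan: 31 days, starts Sun → 5 of Sun, Mon, Tue
Feb: 29 days, starts Wed → 5 of Wed
Mar: 31 days, starts Thu → 5 of Thu, Fri, Sat ✓
Apr: 30 days, starts Sun → 5 of Sun, Mon
May: 31 days, starts Tue → 5 of Tue, Wed, Thu ✓
Jun: 30 days, starts Fri → 5 of Fri, Sat
Jul: 31 days, starts Sun → 5 of Sun, Mon, Tue
Aug: 31 days, starts Wed → 5 of Wed, Thu, Fri ✓
Sep: 30 days, starts Sat → 5 of Sat, Sun
Oct: 31 days, starts Mon → 5 of Mon, Tue, Wed
Nov: 30 days, starts Thu → 5 of Thu, Fri ✓
Dec: 31 days, starts Sat → 5 of Sat, Sun, Mon
Months with five Thursdays: Mar, May, Aug, Nov.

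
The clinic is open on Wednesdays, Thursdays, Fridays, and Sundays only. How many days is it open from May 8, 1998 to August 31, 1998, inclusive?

66

May 8, 1998 is a Friday.
That's 116 days from start to end, counting both.
116 = 7 × 16 + 4, so there are 16 full weeks plus 4 extra days.
Each full week contributes 4 days from the set (Wed, Thu, Fri, Sun): 16 × 4 = 64.
The 4 extra days are Fri, Sat, Sun, Mon — 2 of them qualify.
Total: 64 + 2 = 66.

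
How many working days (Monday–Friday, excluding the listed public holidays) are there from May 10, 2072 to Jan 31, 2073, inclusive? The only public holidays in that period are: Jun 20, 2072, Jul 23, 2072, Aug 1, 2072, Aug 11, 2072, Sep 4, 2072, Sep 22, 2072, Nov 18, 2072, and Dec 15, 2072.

185

May 10, 2072 is a Tuesday.
That's 267 days from start to end, counting both.
267 = 7 × 38 + 1, so there are 38 full weeks plus 1 extra day.
Each full week contributes 5 weekdays (Mon–Fri): 38 × 5 = 190.
The 1 extra day is Tue — 1 of them qualifies.
Total: 190 + 1 = 191.
Holidays: Jun 20, 2072 (Mon); Jul 23, 2072 (Sat); Aug 1, 2072 (Mon); Aug 11, 2072 (Thu); Sep 4, 2072 (Sun); Sep 22, 2072 (Thu); Nov 18, 2072 (Fri); Dec 15, 2072 (Thu).
6 of the 8 holidays fall on weekdays; the rest are weekends and were already excluded.
Business days: 191 − 6 = 185.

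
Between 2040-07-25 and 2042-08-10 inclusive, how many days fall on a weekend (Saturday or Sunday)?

2040-07-25 is a Wednesday.
The range spans 747 days (inclusive of both endpoints).
747 = 7 × 106 + 5, so there are 106 full weeks plus 5 extra days.
Each full week contributes 2 weekend days (Sat, Sun): 106 × 2 = 212.
The 5 extra days are Wednesday, Thursday, Friday, Saturday, Sunday — 2 of them qualify.
Total: 212 + 2 = 214.

214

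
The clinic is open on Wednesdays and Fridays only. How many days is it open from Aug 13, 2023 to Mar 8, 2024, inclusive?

60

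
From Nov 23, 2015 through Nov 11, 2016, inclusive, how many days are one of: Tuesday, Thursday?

Nov 23, 2015 is a Monday.
That's 355 days from start to end, counting both.
355 = 7 × 50 + 5, so there are 50 full weeks plus 5 extra days.
Each full week contributes 2 days from the set (Tue, Thu): 50 × 2 = 100.
The 5 extra days are Mon, Tue, Wed, Thu, Fri — 2 of them qualify.
Total: 100 + 2 = 102.

102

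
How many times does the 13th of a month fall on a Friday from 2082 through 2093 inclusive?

Friday-the-13ths by year:
2082: Feb, Mar, Nov
2083: Aug
2084: Oct
2085: Apr, Jul
2086: Sep, Dec
2087: Jun
2088: Feb, Aug
2089: May
2090: Jan, Oct
2091: Apr, Jul
2092: Jun
2093: Feb, Mar, Nov

21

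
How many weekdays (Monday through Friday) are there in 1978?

260 weekdays

1978-01-01 is a Sunday.
From 1978-01-01 to 1978-12-31 is 365 days inclusive.
365 = 7 × 52 + 1, so there are 52 full weeks plus 1 extra day.
Each full week contributes 5 weekdays (Mon–Fri): 52 × 5 = 260.
The 1 extra day is Sun — none qualify.
Total: 260 + 0 = 260.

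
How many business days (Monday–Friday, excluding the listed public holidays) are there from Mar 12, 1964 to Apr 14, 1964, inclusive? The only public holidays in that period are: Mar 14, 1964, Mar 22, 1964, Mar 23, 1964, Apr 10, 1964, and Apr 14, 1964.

21 business days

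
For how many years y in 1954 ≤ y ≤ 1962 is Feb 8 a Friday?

1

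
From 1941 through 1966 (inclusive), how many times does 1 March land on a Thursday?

4

Day of week of March 1 in each year:
1941: Sat, 1942: Sun, 1943: Mon, 1944: Wed, 1945: Thu ✓, 1946: Fri, 1947: Sat, 1948: Mon, 1949: Tue, 1950: Wed, 1951: Thu ✓, 1952: Sat, 1953: Sun, 1954: Mon, 1955: Tue, 1956: Thu ✓, 1957: Fri, 1958: Sat, 1959: Sun, 1960: Tue, 1961: Wed, 1962: Thu ✓, 1963: Fri, 1964: Sun, 1965: Mon, 1966: Tue
Thursdays: 1945, 1951, 1956, 1962.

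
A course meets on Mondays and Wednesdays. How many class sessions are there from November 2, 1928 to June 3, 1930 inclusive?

November 2, 1928 is a Friday.
That's 579 days from start to end, counting both.
579 = 7 × 82 + 5, so there are 82 full weeks plus 5 extra days.
Each full week contributes 2 days from the set (Mon, Wed): 82 × 2 = 164.
The 5 extra days are Friday, Saturday, Sunday, Monday, Tuesday — 1 of them qualifies.
Total: 164 + 1 = 165.

165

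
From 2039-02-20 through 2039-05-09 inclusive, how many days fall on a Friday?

11

2039-02-20 is a Sunday.
From 2039-02-20 to 2039-05-09 is 79 days inclusive.
79 = 7 × 11 + 2, so there are 11 full weeks plus 2 extra days.
Each full week contributes one Friday: 11 so far.
The 2 extra days are Sun, Mon — none qualify.
Total: 11 + 0 = 11.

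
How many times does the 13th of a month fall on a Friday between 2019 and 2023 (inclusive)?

Friday-the-13ths by year:
2019: Sep, Dec
2020: Mar, Nov
2021: Aug
2022: May
2023: Jan, Oct

8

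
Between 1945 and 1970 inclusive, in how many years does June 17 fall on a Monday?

4

Day of week of June 17 in each year:
1945: Sun, 1946: Mon ✓, 1947: Tue, 1948: Thu, 1949: Fri, 1950: Sat, 1951: Sun, 1952: Tue, 1953: Wed, 1954: Thu, 1955: Fri, 1956: Sun, 1957: Mon ✓, 1958: Tue, 1959: Wed, 1960: Fri, 1961: Sat, 1962: Sun, 1963: Mon ✓, 1964: Wed, 1965: Thu, 1966: Fri, 1967: Sat, 1968: Mon ✓, 1969: Tue, 1970: Wed
Mondays: 1946, 1957, 1963, 1968.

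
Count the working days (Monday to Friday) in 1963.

January 1, 1963 is a Tuesday.
From January 1, 1963 to December 31, 1963 is 365 days inclusive.
365 = 7 × 52 + 1, so there are 52 full weeks plus 1 extra day.
Each full week contributes 5 weekdays (Mon–Fri): 52 × 5 = 260.
The 1 extra day is Tue — 1 of them qualifies.
Total: 260 + 1 = 261.

261 weekdays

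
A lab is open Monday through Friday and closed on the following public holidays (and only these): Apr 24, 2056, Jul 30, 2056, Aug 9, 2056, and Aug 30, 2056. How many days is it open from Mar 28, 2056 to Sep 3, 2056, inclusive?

Mar 28, 2056 is a Tuesday.
The range spans 160 days (inclusive of both endpoints).
160 = 7 × 22 + 6, so there are 22 full weeks plus 6 extra days.
Each full week contributes 5 weekdays (Mon–Fri): 22 × 5 = 110.
The 6 extra days are Tue, Wed, Thu, Fri, Sat, Sun — 4 of them qualify.
Total: 110 + 4 = 114.
Holidays: Apr 24, 2056 (Mon); Jul 30, 2056 (Sun); Aug 9, 2056 (Wed); Aug 30, 2056 (Wed).
3 of the 4 holidays fall on weekdays; the rest are weekends and were already excluded.
Business days: 114 − 3 = 111.

111 business days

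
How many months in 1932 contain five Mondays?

4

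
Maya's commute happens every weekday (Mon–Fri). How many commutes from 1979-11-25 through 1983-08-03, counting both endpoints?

963

1979-11-25 is a Sunday.
That's 1348 days from start to end, counting both.
1348 = 7 × 192 + 4, so there are 192 full weeks plus 4 extra days.
Each full week contributes 5 weekdays (Mon–Fri): 192 × 5 = 960.
The 4 extra days are Sun, Mon, Tue, Wed — 3 of them qualify.
Total: 960 + 3 = 963.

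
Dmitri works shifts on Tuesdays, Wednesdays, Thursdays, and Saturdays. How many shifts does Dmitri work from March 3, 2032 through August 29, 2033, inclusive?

March 3, 2032 is a Wednesday.
From March 3, 2032 to August 29, 2033 is 545 days inclusive.
545 = 7 × 77 + 6, so there are 77 full weeks plus 6 extra days.
Each full week contributes 4 days from the set (Tue, Wed, Thu, Sat): 77 × 4 = 308.
The 6 extra days are Wednesday, Thursday, Friday, Saturday, Sunday, Monday — 3 of them qualify.
Total: 308 + 3 = 311.

311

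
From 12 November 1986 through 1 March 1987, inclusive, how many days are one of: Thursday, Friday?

12 November 1986 is a Wednesday.
From 12 November 1986 to 1 March 1987 is 110 days inclusive.
110 = 7 × 15 + 5, so there are 15 full weeks plus 5 extra days.
Each full week contributes 2 days from the set (Thu, Fri): 15 × 2 = 30.
The 5 extra days are Wednesday, Thursday, Friday, Saturday, Sunday — 2 of them qualify.
Total: 30 + 2 = 32.

32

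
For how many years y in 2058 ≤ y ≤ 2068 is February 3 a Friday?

2

Day of week of February 3 in each year:
2058: Sun, 2059: Mon, 2060: Tue, 2061: Thu, 2062: Fri ✓, 2063: Sat, 2064: Sun, 2065: Tue, 2066: Wed, 2067: Thu, 2068: Fri ✓
Fridays: 2062, 2068.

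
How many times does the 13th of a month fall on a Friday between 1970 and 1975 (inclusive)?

Friday-the-13ths by year:
1970: Feb, Mar, Nov
1971: Aug
1972: Oct
1973: Apr, Jul
1974: Sep, Dec
1975: Jun

10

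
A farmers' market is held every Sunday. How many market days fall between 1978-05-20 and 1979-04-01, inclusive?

46

1978-05-20 is a Saturday.
The range spans 317 days (inclusive of both endpoints).
317 = 7 × 45 + 2, so there are 45 full weeks plus 2 extra days.
Each full week contributes one Sunday: 45 so far.
The 2 extra days are Sat, Sun — 1 of them qualifies.
Total: 45 + 1 = 46.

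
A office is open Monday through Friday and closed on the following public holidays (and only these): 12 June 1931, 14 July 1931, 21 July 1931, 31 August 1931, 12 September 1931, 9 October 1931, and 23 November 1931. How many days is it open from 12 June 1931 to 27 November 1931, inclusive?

115 working days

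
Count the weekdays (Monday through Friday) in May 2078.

May 1, 2078 is a Sunday.
From May 1, 2078 to May 31, 2078 is 31 days inclusive.
31 = 7 × 4 + 3, so there are 4 full weeks plus 3 extra days.
Each full week contributes 5 weekdays (Mon–Fri): 4 × 5 = 20.
The 3 extra days are Sun, Mon, Tue — 2 of them qualify.
Total: 20 + 2 = 22.

22 weekdays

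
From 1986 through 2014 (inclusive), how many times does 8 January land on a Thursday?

Day of week of January 8 in each year:
1986: Wed, 1987: Thu ✓, 1988: Fri, 1989: Sun, 1990: Mon, 1991: Tue, 1992: Wed, 1993: Fri, 1994: Sat, 1995: Sun, 1996: Mon, 1997: Wed, 1998: Thu ✓, 1999: Fri, 2000: Sat, 2001: Mon, 2002: Tue, 2003: Wed, 2004: Thu ✓, 2005: Sat, 2006: Sun, 2007: Mon, 2008: Tue, 2009: Thu ✓, 2010: Fri, 2011: Sat, 2012: Sun, 2013: Tue, 2014: Wed
Thursdays: 1987, 1998, 2004, 2009.

4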